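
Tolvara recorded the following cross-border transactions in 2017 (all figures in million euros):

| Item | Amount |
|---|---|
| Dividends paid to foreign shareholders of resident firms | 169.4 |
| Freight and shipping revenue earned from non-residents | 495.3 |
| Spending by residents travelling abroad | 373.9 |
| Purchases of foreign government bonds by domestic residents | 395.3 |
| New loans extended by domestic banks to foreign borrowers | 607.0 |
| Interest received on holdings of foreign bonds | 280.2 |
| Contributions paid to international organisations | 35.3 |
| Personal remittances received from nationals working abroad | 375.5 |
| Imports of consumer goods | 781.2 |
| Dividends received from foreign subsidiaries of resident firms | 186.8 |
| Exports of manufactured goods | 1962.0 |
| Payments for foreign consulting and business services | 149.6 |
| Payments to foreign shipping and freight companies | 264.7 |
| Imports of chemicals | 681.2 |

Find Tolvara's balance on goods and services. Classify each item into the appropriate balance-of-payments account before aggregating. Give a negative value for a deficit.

Goods: 1962.0 - 681.2 - 781.2 = 499.6
Services: -373.9 - 264.7 - 149.6 + 495.3 = -292.9
Trade balance = 499.6 + (-292.9) = 206.7
(Excluded from the trade balance — primary income: dividends paid to foreign shareholders of resident firms 169.4, interest received on holdings of foreign bonds 280.2, dividends received from foreign subsidiaries of resident firms 186.8; financial account: purchases of foreign government bonds by domestic residents 395.3, new loans extended by domestic banks to foreign borrowers 607.0; secondary income: contributions paid to international organisations 35.3, personal remittances received from nationals working abroad 375.5.)

206.7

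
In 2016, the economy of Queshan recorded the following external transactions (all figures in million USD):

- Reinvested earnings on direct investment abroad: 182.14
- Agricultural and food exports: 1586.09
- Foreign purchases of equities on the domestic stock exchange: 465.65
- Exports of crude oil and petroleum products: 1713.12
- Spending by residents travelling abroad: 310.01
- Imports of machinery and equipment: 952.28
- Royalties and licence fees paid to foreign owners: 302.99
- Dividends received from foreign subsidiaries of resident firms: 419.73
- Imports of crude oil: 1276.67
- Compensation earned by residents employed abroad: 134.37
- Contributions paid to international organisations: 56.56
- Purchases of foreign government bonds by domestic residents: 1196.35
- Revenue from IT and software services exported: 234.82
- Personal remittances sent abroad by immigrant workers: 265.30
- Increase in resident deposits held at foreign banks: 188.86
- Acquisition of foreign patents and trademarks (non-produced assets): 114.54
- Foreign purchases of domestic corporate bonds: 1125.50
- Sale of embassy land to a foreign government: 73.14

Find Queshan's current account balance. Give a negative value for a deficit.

Goods: -1276.67 + 1586.09 + 1713.12 - 952.28 = 1070.26
Services: 234.82 - 302.99 - 310.01 = -378.18
Primary income: 182.14 + 134.37 + 419.73 = 736.24
Secondary income: -265.30 - 56.56 = -321.86
Current account = 1070.26 + (-378.18) + 736.24 + (-321.86) = 1106.46
(Excluded from the current account — financial account: foreign purchases of equities on the domestic stock exchange 465.65, purchases of foreign government bonds by domestic residents 1196.35, increase in resident deposits held at foreign banks 188.86, foreign purchases of domestic corporate bonds 1125.50; capital account: acquisition of foreign patents and trademarks (non-produced assets) 114.54, sale of embassy land to a foreign government 73.14.)

1106.46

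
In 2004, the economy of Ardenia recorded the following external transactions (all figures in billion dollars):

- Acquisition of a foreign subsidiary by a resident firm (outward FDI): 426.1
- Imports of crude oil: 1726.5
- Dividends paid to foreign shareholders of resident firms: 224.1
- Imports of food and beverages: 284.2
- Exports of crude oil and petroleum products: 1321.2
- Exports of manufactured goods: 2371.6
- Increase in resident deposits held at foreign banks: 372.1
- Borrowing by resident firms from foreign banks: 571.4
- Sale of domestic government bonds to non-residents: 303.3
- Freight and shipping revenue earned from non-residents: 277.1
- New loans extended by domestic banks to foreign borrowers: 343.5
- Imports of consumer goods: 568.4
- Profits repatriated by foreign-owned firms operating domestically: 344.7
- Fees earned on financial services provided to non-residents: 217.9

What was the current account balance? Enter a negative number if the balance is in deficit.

Goods: -284.2 + 2371.6 + 1321.2 - 1726.5 - 568.4 = 1113.7
Services: 217.9 + 277.1 = 495.0
Primary income: -224.1 - 344.7 = -568.8
Current account = 1113.7 + 495.0 + (-568.8) = 1039.9
(Excluded from the current account — financial account: acquisition of a foreign subsidiary by a resident firm (outward FDI) 426.1, increase in resident deposits held at foreign banks 372.1, borrowing by resident firms from foreign banks 571.4, sale of domestic government bonds to non-residents 303.3, new loans extended by domestic banks to foreign borrowers 343.5.)

1039.9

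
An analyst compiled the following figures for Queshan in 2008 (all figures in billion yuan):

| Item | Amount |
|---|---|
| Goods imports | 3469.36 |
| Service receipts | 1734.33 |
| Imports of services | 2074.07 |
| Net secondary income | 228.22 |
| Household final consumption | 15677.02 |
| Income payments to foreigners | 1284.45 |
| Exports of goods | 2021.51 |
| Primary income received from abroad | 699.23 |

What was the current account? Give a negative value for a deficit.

-2144.59

Goods balance = 2021.51 - 3469.36 = -1447.85
Services balance = 1734.33 - 2074.07 = -339.74
Trade balance (goods + services) = -1447.85 + (-339.74) = -1787.59
Net primary income = 699.23 - 1284.45 = -585.22
Net secondary income = 228.22
Current account = -1787.59 + (-585.22) + 228.22 = -2144.59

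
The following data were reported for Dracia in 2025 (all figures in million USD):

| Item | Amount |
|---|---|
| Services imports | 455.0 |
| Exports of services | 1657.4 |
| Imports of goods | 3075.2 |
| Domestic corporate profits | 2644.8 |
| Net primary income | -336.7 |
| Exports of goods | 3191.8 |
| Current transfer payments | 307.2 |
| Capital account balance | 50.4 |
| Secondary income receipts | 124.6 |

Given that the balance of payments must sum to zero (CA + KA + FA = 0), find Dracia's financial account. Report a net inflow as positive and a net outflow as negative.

-850.1

Goods balance = 3191.8 - 3075.2 = 116.6
Services balance = 1657.4 - 455.0 = 1202.4
Trade balance (goods + services) = 116.6 + 1202.4 = 1319.0
Net primary income = -336.7
Net secondary income = 124.6 - 307.2 = -182.6
Current account = 1319.0 + (-336.7) + (-182.6) = 799.7
Financial account = -(799.7 + 50.4) = -850.1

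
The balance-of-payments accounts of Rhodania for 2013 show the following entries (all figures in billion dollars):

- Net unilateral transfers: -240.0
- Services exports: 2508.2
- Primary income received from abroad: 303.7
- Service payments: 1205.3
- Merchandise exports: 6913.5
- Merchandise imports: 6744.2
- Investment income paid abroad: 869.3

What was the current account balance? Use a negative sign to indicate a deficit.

Goods balance = 6913.5 - 6744.2 = 169.3
Services balance = 2508.2 - 1205.3 = 1302.9
Trade balance (goods + services) = 169.3 + 1302.9 = 1472.2
Net primary income = 303.7 - 869.3 = -565.6
Net secondary income = -240.0
Current account = 1472.2 + (-565.6) + (-240.0) = 666.6

666.6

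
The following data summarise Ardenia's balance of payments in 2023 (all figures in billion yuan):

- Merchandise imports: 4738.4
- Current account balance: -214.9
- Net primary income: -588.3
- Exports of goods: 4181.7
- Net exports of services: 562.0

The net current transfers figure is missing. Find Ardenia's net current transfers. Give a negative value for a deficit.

368.1

Current account = goods balance + services balance + net primary income + net secondary income
Sum of the known components = -583.0
Net current transfers = CA - (known components) = -214.9 - (-583.0) = 368.1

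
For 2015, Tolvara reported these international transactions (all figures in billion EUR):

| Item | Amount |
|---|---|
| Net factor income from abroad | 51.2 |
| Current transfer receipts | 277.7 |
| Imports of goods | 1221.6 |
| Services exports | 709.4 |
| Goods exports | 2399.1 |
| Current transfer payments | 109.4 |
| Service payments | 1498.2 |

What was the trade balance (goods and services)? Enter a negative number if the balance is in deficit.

Goods balance = 2399.1 - 1221.6 = 1177.5
Services balance = 709.4 - 1498.2 = -788.8
Trade balance (goods + services) = 1177.5 + (-788.8) = 388.7

388.7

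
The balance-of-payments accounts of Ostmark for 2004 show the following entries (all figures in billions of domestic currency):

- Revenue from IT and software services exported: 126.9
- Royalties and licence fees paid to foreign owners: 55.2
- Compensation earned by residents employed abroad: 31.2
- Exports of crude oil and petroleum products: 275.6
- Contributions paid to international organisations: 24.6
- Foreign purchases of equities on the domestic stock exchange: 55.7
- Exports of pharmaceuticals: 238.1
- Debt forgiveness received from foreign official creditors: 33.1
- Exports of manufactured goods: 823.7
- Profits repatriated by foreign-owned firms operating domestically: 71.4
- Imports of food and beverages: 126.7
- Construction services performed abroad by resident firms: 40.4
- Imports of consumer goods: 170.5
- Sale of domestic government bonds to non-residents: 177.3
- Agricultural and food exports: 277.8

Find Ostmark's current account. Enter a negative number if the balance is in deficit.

Goods: -126.7 + 275.6 + 238.1 + 277.8 - 170.5 + 823.7 = 1318.0
Services: -55.2 + 126.9 + 40.4 = 112.1
Primary income: -71.4 + 31.2 = -40.2
Secondary income: -24.6
Current account = 1318.0 + 112.1 + (-40.2) + (-24.6) = 1365.3
(Excluded from the current account — financial account: foreign purchases of equities on the domestic stock exchange 55.7, sale of domestic government bonds to non-residents 177.3; capital account: debt forgiveness received from foreign official creditors 33.1.)

1365.3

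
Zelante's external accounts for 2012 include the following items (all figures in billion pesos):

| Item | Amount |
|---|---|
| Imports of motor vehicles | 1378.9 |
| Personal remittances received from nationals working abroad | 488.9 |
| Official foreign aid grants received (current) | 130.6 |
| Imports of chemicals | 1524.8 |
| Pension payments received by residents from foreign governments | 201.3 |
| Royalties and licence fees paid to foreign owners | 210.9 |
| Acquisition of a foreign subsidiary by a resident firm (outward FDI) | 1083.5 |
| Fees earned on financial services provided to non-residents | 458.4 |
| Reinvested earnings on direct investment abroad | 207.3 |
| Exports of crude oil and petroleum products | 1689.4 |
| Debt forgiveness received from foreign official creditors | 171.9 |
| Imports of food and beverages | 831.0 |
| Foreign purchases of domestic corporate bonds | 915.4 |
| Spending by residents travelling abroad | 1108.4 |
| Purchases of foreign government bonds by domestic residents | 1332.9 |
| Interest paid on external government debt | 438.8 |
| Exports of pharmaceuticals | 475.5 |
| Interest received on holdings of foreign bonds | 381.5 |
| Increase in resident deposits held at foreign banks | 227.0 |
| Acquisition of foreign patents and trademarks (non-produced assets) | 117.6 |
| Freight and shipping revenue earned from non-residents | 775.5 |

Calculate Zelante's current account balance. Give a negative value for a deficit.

-684.4

Goods: -1378.9 + 1689.4 - 1524.8 + 475.5 - 831.0 = -1569.8
Services: 775.5 - 1108.4 - 210.9 + 458.4 = -85.4
Primary income: -438.8 + 381.5 + 207.3 = 150.0
Secondary income: 130.6 + 488.9 + 201.3 = 820.8
Current account = (-1569.8) + (-85.4) + 150.0 + 820.8 = -684.4
(Excluded from the current account — financial account: acquisition of a foreign subsidiary by a resident firm (outward FDI) 1083.5, foreign purchases of domestic corporate bonds 915.4, purchases of foreign government bonds by domestic residents 1332.9, increase in resident deposits held at foreign banks 227.0; capital account: debt forgiveness received from foreign official creditors 171.9, acquisition of foreign patents and trademarks (non-produced assets) 117.6.)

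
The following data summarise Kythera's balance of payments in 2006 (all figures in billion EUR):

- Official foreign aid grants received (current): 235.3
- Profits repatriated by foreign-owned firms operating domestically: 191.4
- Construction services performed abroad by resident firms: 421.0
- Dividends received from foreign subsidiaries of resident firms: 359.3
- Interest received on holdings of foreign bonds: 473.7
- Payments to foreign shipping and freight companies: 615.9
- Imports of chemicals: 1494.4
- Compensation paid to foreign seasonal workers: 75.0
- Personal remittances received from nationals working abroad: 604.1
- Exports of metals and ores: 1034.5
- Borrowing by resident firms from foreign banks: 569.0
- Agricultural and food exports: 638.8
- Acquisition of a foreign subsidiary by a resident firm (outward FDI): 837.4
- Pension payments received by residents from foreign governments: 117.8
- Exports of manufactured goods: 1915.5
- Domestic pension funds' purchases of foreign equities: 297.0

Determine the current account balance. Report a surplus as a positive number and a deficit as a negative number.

3423.3

Goods: 638.8 - 1494.4 + 1034.5 + 1915.5 = 2094.4
Services: 421.0 - 615.9 = -194.9
Primary income: -75.0 + 359.3 - 191.4 + 473.7 = 566.6
Secondary income: 117.8 + 604.1 + 235.3 = 957.2
Current account = 2094.4 + (-194.9) + 566.6 + 957.2 = 3423.3
(Excluded from the current account — financial account: borrowing by resident firms from foreign banks 569.0, acquisition of a foreign subsidiary by a resident firm (outward FDI) 837.4, domestic pension funds' purchases of foreign equities 297.0.)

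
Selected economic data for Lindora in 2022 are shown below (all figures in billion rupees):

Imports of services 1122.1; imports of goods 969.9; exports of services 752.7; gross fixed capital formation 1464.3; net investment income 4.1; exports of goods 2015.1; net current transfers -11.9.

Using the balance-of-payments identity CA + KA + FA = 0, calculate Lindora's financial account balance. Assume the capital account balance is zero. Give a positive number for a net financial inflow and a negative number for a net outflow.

-668.0

Goods balance = 2015.1 - 969.9 = 1045.2
Services balance = 752.7 - 1122.1 = -369.4
Trade balance (goods + services) = 1045.2 + (-369.4) = 675.8
Net primary income = 4.1
Net secondary income = -11.9
Current account = 675.8 + 4.1 + (-11.9) = 668.0
Financial account = -(668.0) = -668.0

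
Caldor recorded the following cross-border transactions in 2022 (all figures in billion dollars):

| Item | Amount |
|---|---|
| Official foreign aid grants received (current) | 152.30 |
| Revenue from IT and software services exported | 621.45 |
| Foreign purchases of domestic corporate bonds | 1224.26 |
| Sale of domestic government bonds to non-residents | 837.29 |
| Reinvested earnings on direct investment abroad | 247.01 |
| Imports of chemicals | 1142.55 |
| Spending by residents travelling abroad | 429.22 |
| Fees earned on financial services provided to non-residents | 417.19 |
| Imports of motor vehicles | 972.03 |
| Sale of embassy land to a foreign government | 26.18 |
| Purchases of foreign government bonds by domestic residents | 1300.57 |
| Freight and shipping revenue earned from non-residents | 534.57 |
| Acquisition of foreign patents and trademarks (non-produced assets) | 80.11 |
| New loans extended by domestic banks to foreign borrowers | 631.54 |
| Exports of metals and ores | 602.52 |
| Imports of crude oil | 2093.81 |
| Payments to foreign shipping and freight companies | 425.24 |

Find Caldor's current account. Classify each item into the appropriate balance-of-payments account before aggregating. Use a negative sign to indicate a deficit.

Goods: -1142.55 - 2093.81 - 972.03 + 602.52 = -3605.87
Services: -425.24 - 429.22 + 621.45 + 534.57 + 417.19 = 718.75
Primary income: 247.01
Secondary income: 152.30
Current account = (-3605.87) + 718.75 + 247.01 + 152.30 = -2487.81
(Excluded from the current account — financial account: foreign purchases of domestic corporate bonds 1224.26, sale of domestic government bonds to non-residents 837.29, purchases of foreign government bonds by domestic residents 1300.57, new loans extended by domestic banks to foreign borrowers 631.54; capital account: sale of embassy land to a foreign government 26.18, acquisition of foreign patents and trademarks (non-produced assets) 80.11.)

-2487.81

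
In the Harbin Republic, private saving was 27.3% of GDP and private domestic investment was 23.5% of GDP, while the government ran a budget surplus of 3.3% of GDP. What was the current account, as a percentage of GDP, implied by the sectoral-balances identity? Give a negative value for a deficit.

7.1

By the sectoral-balances identity, CA = (S_private - I) + (T - G).
Private balance = 27.3 - 23.5 = 3.8
Government balance (T - G) = 3.3
CA = 3.8 + 3.3 = 7.1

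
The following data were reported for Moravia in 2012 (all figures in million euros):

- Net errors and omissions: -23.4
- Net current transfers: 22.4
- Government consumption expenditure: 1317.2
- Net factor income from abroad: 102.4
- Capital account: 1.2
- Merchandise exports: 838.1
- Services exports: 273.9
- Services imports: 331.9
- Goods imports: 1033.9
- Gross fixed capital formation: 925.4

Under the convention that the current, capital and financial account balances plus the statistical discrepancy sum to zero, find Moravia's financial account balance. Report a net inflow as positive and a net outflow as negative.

Goods balance = 838.1 - 1033.9 = -195.8
Services balance = 273.9 - 331.9 = -58.0
Trade balance (goods + services) = -195.8 + (-58.0) = -253.8
Net primary income = 102.4
Net secondary income = 22.4
Current account = -253.8 + 102.4 + 22.4 = -129.0
Financial account = -(-129.0 + 1.2 + (-23.4)) = 151.2

151.2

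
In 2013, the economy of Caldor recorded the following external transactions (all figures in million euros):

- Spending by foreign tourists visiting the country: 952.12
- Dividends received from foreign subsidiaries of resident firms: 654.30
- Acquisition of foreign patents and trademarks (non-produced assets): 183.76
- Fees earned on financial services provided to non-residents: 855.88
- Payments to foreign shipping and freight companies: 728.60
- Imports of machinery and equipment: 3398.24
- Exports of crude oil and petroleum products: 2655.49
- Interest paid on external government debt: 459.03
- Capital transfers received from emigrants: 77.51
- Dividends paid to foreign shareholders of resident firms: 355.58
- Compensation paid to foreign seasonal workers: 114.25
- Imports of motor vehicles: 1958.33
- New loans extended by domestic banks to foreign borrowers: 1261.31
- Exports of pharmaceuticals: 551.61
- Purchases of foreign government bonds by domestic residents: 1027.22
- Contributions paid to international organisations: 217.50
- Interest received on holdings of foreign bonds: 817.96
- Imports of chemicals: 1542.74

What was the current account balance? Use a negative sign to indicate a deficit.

Goods: 2655.49 - 1958.33 + 551.61 - 1542.74 - 3398.24 = -3692.21
Services: 855.88 + 952.12 - 728.60 = 1079.40
Primary income: -355.58 + 654.30 + 817.96 - 114.25 - 459.03 = 543.40
Secondary income: -217.50
Current account = (-3692.21) + 1079.40 + 543.40 + (-217.50) = -2286.91
(Excluded from the current account — capital account: acquisition of foreign patents and trademarks (non-produced assets) 183.76, capital transfers received from emigrants 77.51; financial account: new loans extended by domestic banks to foreign borrowers 1261.31, purchases of foreign government bonds by domestic residents 1027.22.)

-2286.91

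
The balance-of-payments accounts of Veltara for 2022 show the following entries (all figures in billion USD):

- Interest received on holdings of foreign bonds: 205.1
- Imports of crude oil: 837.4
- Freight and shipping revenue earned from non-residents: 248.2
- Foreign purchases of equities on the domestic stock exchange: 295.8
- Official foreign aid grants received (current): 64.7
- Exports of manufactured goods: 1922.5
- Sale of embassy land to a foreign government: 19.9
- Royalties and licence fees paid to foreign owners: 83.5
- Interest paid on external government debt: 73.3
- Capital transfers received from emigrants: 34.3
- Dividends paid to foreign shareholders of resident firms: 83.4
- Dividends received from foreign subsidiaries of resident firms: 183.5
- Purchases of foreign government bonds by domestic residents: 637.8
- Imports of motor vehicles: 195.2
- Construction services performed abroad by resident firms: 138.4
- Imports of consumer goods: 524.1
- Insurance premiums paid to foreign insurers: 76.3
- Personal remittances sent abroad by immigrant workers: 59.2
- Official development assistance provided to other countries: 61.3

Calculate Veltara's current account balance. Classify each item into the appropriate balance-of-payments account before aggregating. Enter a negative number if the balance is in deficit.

Goods: -195.2 + 1922.5 - 837.4 - 524.1 = 365.8
Services: 138.4 + 248.2 - 76.3 - 83.5 = 226.8
Primary income: -83.4 + 183.5 + 205.1 - 73.3 = 231.9
Secondary income: 64.7 - 61.3 - 59.2 = -55.8
Current account = 365.8 + 226.8 + 231.9 + (-55.8) = 768.7
(Excluded from the current account — financial account: foreign purchases of equities on the domestic stock exchange 295.8, purchases of foreign government bonds by domestic residents 637.8; capital account: sale of embassy land to a foreign government 19.9, capital transfers received from emigrants 34.3.)

768.7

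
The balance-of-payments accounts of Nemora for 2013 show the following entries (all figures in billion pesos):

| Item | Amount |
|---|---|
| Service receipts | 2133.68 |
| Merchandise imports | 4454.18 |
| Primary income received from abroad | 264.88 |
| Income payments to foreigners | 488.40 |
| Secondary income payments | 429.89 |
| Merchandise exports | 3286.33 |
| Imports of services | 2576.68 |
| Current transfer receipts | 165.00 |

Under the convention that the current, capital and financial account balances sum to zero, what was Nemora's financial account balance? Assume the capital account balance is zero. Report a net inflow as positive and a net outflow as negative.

2099.26

Goods balance = 3286.33 - 4454.18 = -1167.85
Services balance = 2133.68 - 2576.68 = -443.00
Trade balance (goods + services) = -1167.85 + (-443.00) = -1610.85
Net primary income = 264.88 - 488.40 = -223.52
Net secondary income = 165.00 - 429.89 = -264.89
Current account = -1610.85 + (-223.52) + (-264.89) = -2099.26
Financial account = -(-2099.26) = 2099.26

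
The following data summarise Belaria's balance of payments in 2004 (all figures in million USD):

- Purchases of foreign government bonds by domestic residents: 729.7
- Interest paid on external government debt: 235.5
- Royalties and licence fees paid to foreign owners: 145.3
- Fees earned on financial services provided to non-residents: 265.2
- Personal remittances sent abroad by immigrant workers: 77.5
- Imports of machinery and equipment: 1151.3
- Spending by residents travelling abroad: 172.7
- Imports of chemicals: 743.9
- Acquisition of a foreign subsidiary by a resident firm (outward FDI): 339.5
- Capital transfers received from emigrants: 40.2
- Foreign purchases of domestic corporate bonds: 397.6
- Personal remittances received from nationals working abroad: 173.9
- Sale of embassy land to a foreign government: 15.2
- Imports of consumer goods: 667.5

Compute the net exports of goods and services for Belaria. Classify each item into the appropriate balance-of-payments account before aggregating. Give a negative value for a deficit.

Goods: -1151.3 - 667.5 - 743.9 = -2562.7
Services: -172.7 + 265.2 - 145.3 = -52.8
Trade balance = -2562.7 + (-52.8) = -2615.5
(Excluded from the trade balance — financial account: purchases of foreign government bonds by domestic residents 729.7, acquisition of a foreign subsidiary by a resident firm (outward FDI) 339.5, foreign purchases of domestic corporate bonds 397.6; primary income: interest paid on external government debt 235.5; secondary income: personal remittances sent abroad by immigrant workers 77.5, personal remittances received from nationals working abroad 173.9; capital account: capital transfers received from emigrants 40.2, sale of embassy land to a foreign government 15.2.)

-2615.5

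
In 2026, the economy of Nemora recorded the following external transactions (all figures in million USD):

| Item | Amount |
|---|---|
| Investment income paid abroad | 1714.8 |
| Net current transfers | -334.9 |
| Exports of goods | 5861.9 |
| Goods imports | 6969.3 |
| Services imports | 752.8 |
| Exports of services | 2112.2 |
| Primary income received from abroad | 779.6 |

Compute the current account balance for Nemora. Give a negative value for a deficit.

Goods balance = 5861.9 - 6969.3 = -1107.4
Services balance = 2112.2 - 752.8 = 1359.4
Trade balance (goods + services) = -1107.4 + 1359.4 = 252.0
Net primary income = 779.6 - 1714.8 = -935.2
Net secondary income = -334.9
Current account = 252.0 + (-935.2) + (-334.9) = -1018.1

-1018.1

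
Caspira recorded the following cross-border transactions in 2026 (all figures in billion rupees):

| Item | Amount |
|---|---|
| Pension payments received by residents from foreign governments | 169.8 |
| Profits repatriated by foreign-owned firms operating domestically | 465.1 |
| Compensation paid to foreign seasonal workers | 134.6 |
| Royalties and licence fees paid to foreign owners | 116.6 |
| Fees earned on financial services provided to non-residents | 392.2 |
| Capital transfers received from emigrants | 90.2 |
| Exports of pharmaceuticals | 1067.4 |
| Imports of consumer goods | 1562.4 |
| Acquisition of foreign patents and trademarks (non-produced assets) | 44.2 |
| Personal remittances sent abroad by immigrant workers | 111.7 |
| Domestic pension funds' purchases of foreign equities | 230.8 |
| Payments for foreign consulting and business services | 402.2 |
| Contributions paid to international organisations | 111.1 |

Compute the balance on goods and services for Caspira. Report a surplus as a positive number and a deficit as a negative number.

-621.6

Goods: -1562.4 + 1067.4 = -495.0
Services: 392.2 - 402.2 - 116.6 = -126.6
Trade balance = -495.0 + (-126.6) = -621.6
(Excluded from the trade balance — secondary income: pension payments received by residents from foreign governments 169.8, personal remittances sent abroad by immigrant workers 111.7, contributions paid to international organisations 111.1; primary income: profits repatriated by foreign-owned firms operating domestically 465.1, compensation paid to foreign seasonal workers 134.6; capital account: capital transfers received from emigrants 90.2, acquisition of foreign patents and trademarks (non-produced assets) 44.2; financial account: domestic pension funds' purchases of foreign equities 230.8.)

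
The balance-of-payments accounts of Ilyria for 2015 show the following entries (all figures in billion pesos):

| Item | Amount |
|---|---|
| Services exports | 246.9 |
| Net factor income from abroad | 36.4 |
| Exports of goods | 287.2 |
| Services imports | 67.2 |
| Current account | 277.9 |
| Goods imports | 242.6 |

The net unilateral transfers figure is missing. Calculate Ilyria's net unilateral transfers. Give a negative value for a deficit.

17.2

Current account = goods balance + services balance + net primary income + net secondary income
Sum of the known components = 260.7
Net unilateral transfers = CA - (known components) = 277.9 - 260.7 = 17.2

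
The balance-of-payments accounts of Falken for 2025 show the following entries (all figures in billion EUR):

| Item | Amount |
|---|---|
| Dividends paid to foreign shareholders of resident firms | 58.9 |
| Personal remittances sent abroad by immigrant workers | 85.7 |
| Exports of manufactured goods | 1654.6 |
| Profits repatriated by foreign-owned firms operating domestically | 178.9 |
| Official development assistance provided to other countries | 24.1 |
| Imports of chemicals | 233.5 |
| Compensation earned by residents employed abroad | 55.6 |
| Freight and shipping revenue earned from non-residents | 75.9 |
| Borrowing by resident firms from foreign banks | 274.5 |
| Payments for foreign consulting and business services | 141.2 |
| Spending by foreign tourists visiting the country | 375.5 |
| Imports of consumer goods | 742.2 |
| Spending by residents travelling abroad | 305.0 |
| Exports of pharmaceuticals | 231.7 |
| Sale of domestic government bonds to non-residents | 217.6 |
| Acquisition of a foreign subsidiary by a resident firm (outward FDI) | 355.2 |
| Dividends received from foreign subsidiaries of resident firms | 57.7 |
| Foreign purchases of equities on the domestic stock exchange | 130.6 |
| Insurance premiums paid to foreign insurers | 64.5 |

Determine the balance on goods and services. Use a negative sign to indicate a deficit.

851.3

Goods: -742.2 + 1654.6 - 233.5 + 231.7 = 910.6
Services: -305.0 + 75.9 - 141.2 - 64.5 + 375.5 = -59.3
Trade balance = 910.6 + (-59.3) = 851.3
(Excluded from the trade balance — primary income: dividends paid to foreign shareholders of resident firms 58.9, profits repatriated by foreign-owned firms operating domestically 178.9, compensation earned by residents employed abroad 55.6, dividends received from foreign subsidiaries of resident firms 57.7; secondary income: personal remittances sent abroad by immigrant workers 85.7, official development assistance provided to other countries 24.1; financial account: borrowing by resident firms from foreign banks 274.5, sale of domestic government bonds to non-residents 217.6, acquisition of a foreign subsidiary by a resident firm (outward FDI) 355.2, foreign purchases of equities on the domestic stock exchange 130.6.)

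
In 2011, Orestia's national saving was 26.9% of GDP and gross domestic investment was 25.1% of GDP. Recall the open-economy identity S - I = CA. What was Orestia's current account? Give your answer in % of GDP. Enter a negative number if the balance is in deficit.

S - I = CA (net lending to the rest of the world).
CA = S - I = 26.9 - 25.1 = 1.8

1.8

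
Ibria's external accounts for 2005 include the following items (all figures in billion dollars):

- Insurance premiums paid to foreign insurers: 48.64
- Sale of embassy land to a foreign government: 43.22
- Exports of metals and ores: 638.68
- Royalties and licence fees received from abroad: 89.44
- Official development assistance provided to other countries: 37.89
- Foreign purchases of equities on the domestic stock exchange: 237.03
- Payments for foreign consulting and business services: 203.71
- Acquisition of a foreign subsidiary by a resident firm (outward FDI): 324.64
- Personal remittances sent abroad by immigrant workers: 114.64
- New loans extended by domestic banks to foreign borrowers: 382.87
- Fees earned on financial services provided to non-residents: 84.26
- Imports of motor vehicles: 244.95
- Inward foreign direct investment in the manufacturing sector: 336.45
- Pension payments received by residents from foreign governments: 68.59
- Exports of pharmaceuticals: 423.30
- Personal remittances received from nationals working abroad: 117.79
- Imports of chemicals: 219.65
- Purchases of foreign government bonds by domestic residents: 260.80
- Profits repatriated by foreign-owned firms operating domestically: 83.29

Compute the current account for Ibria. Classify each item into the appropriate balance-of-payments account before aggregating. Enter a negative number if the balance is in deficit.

469.29

Goods: 423.30 - 244.95 + 638.68 - 219.65 = 597.38
Services: -203.71 + 84.26 - 48.64 + 89.44 = -78.65
Primary income: -83.29
Secondary income: -37.89 + 68.59 + 117.79 - 114.64 = 33.85
Current account = 597.38 + (-78.65) + (-83.29) + 33.85 = 469.29
(Excluded from the current account — capital account: sale of embassy land to a foreign government 43.22; financial account: foreign purchases of equities on the domestic stock exchange 237.03, acquisition of a foreign subsidiary by a resident firm (outward FDI) 324.64, new loans extended by domestic banks to foreign borrowers 382.87, inward foreign direct investment in the manufacturing sector 336.45, purchases of foreign government bonds by domestic residents 260.80.)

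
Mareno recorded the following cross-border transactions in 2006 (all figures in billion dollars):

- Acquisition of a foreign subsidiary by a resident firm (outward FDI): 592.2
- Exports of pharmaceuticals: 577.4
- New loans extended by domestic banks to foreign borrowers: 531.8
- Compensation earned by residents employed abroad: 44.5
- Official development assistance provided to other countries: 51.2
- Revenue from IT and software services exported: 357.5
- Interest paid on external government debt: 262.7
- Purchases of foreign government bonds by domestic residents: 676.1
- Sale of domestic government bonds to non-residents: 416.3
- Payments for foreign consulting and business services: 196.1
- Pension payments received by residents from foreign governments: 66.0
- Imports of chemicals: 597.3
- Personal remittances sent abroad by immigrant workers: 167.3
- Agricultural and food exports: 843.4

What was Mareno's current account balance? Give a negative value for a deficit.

614.2

Goods: -597.3 + 843.4 + 577.4 = 823.5
Services: -196.1 + 357.5 = 161.4
Primary income: 44.5 - 262.7 = -218.2
Secondary income: -51.2 - 167.3 + 66.0 = -152.5
Current account = 823.5 + 161.4 + (-218.2) + (-152.5) = 614.2
(Excluded from the current account — financial account: acquisition of a foreign subsidiary by a resident firm (outward FDI) 592.2, new loans extended by domestic banks to foreign borrowers 531.8, purchases of foreign government bonds by domestic residents 676.1, sale of domestic government bonds to non-residents 416.3.)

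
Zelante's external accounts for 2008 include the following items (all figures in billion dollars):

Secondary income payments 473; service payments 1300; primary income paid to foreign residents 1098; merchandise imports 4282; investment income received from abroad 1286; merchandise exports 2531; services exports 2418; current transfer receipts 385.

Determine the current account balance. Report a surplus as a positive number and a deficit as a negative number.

-533

Goods balance = 2531 - 4282 = -1751
Services balance = 2418 - 1300 = 1118
Trade balance (goods + services) = -1751 + 1118 = -633
Net primary income = 1286 - 1098 = 188
Net secondary income = 385 - 473 = -88
Current account = -633 + 188 + (-88) = -533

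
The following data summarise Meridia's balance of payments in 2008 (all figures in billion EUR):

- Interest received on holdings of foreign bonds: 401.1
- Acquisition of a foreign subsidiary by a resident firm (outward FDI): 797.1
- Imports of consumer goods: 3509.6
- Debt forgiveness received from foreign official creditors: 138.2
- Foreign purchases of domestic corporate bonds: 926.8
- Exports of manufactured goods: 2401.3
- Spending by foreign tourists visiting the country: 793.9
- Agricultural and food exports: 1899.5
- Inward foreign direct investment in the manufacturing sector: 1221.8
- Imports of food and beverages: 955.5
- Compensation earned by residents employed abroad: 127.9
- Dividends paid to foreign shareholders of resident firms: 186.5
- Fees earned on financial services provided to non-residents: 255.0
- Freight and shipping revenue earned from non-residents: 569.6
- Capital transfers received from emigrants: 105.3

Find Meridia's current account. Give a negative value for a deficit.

Goods: 2401.3 - 955.5 - 3509.6 + 1899.5 = -164.3
Services: 793.9 + 569.6 + 255.0 = 1618.5
Primary income: 127.9 - 186.5 + 401.1 = 342.5
Current account = (-164.3) + 1618.5 + 342.5 = 1796.7
(Excluded from the current account — financial account: acquisition of a foreign subsidiary by a resident firm (outward FDI) 797.1, foreign purchases of domestic corporate bonds 926.8, inward foreign direct investment in the manufacturing sector 1221.8; capital account: debt forgiveness received from foreign official creditors 138.2, capital transfers received from emigrants 105.3.)

1796.7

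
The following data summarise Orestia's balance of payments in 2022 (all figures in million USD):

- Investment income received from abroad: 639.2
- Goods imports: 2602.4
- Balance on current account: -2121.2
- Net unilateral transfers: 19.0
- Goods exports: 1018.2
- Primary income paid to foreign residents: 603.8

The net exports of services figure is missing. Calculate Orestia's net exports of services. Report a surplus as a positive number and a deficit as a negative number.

-591.4

Current account = goods balance + services balance + net primary income + net secondary income
Sum of the known components = -1529.8
Net exports of services = CA - (known components) = -2121.2 - (-1529.8) = -591.4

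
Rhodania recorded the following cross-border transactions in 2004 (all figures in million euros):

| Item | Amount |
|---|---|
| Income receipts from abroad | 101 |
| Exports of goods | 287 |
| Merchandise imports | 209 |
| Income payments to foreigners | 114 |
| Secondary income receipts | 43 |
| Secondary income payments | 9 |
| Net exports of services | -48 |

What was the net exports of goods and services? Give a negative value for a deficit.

Goods balance = 287 - 209 = 78
Services balance = -48
Trade balance (goods + services) = 78 + (-48) = 30

30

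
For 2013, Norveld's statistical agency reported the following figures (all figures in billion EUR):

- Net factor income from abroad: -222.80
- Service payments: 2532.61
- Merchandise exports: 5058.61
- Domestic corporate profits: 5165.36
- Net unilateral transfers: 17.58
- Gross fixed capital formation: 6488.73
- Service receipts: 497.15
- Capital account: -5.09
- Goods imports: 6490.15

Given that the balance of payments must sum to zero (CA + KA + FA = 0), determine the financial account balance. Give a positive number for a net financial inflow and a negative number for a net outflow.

Goods balance = 5058.61 - 6490.15 = -1431.54
Services balance = 497.15 - 2532.61 = -2035.46
Trade balance (goods + services) = -1431.54 + (-2035.46) = -3467.00
Net primary income = -222.80
Net secondary income = 17.58
Current account = -3467.00 + (-222.80) + 17.58 = -3672.22
Financial account = -(-3672.22 + (-5.09)) = 3677.31

3677.31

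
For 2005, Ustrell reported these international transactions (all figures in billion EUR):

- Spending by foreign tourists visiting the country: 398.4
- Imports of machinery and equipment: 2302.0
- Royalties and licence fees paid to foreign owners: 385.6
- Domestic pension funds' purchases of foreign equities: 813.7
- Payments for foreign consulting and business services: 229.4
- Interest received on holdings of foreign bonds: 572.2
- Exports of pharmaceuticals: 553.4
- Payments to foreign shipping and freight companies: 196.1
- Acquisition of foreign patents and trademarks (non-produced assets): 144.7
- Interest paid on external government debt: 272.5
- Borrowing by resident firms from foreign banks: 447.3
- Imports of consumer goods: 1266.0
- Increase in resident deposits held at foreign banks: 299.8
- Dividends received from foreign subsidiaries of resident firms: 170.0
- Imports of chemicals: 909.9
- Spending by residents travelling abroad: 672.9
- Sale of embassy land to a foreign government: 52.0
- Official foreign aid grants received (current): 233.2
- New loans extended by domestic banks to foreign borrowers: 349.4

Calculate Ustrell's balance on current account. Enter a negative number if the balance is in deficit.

-4307.2

Goods: -1266.0 - 909.9 - 2302.0 + 553.4 = -3924.5
Services: -672.9 - 229.4 - 196.1 - 385.6 + 398.4 = -1085.6
Primary income: -272.5 + 572.2 + 170.0 = 469.7
Secondary income: 233.2
Current account = (-3924.5) + (-1085.6) + 469.7 + 233.2 = -4307.2
(Excluded from the current account — financial account: domestic pension funds' purchases of foreign equities 813.7, borrowing by resident firms from foreign banks 447.3, increase in resident deposits held at foreign banks 299.8, new loans extended by domestic banks to foreign borrowers 349.4; capital account: acquisition of foreign patents and trademarks (non-produced assets) 144.7, sale of embassy land to a foreign government 52.0.)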